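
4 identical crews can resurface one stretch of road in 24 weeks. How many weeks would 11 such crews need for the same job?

Total work is 4·24 = 96 crew-weeks.
With 11 crews: 96/11 weeks.

96/11 weeks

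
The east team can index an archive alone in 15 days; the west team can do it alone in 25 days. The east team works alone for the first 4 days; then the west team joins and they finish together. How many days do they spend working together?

55/8 days

In 4 days the east team does 4/15 of the job, leaving 11/15.
The east team and the west team together work at 8/75 per day, so finishing takes 11/15 ÷ 8/75 = 55/8 days.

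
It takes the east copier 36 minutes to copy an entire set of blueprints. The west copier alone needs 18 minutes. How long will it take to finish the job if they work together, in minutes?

12 minutes

With two workers the combined time is the product over the sum: 36·18/(36+18) = 648/54 = 12 minutes.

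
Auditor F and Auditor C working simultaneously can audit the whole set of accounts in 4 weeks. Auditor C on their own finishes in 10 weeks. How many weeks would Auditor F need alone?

20/3 weeks

Combined rate is 1/4 per week.
Known contribution: 1/10 per week.
So Auditor F's rate is 1/4 − 1/10 = 3/20, meaning 20/3 weeks alone.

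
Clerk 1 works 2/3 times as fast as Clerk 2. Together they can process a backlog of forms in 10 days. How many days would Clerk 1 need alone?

Let Clerk 2's rate be r; then Clerk 1's rate is (2/3)r, so together (2/3 + 1)r = (5/3)r = 1/10.
Thus r = 3/50 per day.
Clerk 2 alone: 50/3 days; Clerk 1 alone: 25 days.

25 days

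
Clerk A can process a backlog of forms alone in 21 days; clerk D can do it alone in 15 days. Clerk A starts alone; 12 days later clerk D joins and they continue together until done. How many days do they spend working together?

15/4 days

In 12 days clerk A does 12/21 = 4/7 of the job, leaving 3/7.
Clerk A and clerk D together work at 4/35 per day, so finishing takes 3/7 ÷ 4/35 = 15/4 days.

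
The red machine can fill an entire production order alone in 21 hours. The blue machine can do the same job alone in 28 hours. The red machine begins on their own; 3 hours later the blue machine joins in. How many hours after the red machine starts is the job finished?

93/7 hours

In the first 3 hours the red machine alone does 3/21 = 1/7 of the job, leaving 6/7.
Once everyone is working, combined rate: 1/21 + 1/28 = (4 + 3)/84 = 7/84 = 1/12 per hour.
Remaining 6/7 at 1/12 per hour takes 72/7 hours.
Total from the start = 3 + 72/7 = 93/7 hours.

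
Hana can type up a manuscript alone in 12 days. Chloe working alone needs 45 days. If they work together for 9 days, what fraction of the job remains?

Combined rate: 1/12 + 1/45 = (15 + 4)/180 = 19/180 per day.
In 9 days they complete 9·19/180 = 19/20 of the job.
So 1/20 remains.

1/20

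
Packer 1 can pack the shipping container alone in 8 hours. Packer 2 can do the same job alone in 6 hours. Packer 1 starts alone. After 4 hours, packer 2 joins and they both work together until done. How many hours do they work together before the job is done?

In the first 4 hours packer 1 alone does 4/8 = 1/2 of the job, leaving 1/2.
Once everyone is working, combined rate: 1/8 + 1/6 = (3 + 4)/24 = 7/24 per hour.
Remaining 1/2 at 7/24 per hour takes 12/7 hours.

12/7 hours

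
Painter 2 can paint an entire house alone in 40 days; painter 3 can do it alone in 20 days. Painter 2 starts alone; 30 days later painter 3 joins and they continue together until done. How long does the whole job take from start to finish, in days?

100/3 days

In 30 days painter 2 does 30/40 = 3/4 of the job, leaving 1/4.
Painter 2 and painter 3 together work at 3/40 per day, so finishing takes 1/4 ÷ 3/40 = 10/3 days.
Total time = 30 + 10/3 = 100/3 days.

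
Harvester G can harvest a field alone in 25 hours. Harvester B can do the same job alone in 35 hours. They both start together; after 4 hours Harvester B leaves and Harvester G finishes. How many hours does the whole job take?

155/7 hours

In the first 4 hours the combined rate is 12/175, so 48/175 of the job is done, leaving 127/175.
After Harvester B leaves the rate is 1/25 per hour; the remaining 127/175 takes 127/7 hours.
Total = 4 + 127/7 = 155/7 hours.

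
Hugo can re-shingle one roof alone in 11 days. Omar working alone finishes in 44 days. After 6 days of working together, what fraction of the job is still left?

7/22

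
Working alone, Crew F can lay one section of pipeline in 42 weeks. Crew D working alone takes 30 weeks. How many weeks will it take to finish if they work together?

With two workers the combined time is the product over the sum: 42·30/(42+30) = 1260/72 = 35/2 weeks.

35/2 weeks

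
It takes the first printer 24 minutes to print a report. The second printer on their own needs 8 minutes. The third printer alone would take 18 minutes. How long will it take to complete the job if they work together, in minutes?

9/2 minutes

Combined rate: 1/24 + 1/8 + 1/18 = (3 + 9 + 4)/72 = 16/72 = 2/9 per minute.
Time = 1 ÷ (2/9) = 9/2 minutes.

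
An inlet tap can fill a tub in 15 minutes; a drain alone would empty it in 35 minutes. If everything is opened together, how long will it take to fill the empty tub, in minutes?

Net rate = 1/15 − 1/35 = (7 − 3)/105 = 4/105 per minute.
Filling time = 1 ÷ (4/105) = 105/4 minutes.

105/4 minutes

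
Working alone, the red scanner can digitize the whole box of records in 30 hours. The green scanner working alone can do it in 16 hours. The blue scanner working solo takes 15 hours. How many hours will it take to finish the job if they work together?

80/13 hours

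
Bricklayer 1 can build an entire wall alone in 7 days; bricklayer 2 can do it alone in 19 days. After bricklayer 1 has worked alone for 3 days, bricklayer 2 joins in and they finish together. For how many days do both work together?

38/13 days

In 3 days bricklayer 1 does 3/7 of the job, leaving 4/7.
Bricklayer 1 and bricklayer 2 together work at 26/133 per day, so finishing takes 4/7 ÷ 26/133 = 38/13 days.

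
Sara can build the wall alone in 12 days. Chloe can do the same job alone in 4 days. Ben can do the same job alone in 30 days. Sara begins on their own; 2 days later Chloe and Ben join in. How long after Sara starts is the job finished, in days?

In the first 2 days Sara alone does 2/12 = 1/6 of the job, leaving 5/6.
Once everyone is working, combined rate: 1/12 + 1/4 + 1/30 = (5 + 15 + 2)/60 = 22/60 = 11/30 per day.
Remaining 5/6 at 11/30 per day takes 25/11 days.
Total from the start = 2 + 25/11 = 47/11 days.

47/11 days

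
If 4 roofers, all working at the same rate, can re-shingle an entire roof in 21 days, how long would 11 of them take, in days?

Total work is 4·21 = 84 roofer-days.
With 11 roofers: 84/11 days.

84/11 days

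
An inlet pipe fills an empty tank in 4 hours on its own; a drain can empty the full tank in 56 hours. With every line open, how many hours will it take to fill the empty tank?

Net rate = 1/4 − 1/56 = (14 − 1)/56 = 13/56 per hour.
Filling time = 1 ÷ (13/56) = 56/13 hours.

56/13 hours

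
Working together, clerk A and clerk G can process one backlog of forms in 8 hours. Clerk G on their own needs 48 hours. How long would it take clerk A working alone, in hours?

48/5 hours

Combined rate is 1/8 per hour.
Known contribution: 1/48 per hour.
So clerk A's rate is 1/8 − 1/48 = 5/48, meaning 48/5 hours alone.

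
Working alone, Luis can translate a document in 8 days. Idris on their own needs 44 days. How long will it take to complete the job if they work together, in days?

88/13 days

With two workers the combined time is the product over the sum: 8·44/(8+44) = 352/52 = 88/13 days.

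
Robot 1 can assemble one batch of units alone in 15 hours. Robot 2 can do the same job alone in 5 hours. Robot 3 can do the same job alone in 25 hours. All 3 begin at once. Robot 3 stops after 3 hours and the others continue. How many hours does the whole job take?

In the first 3 hours the combined rate is 23/75, so 23/25 of the job is done, leaving 2/25.
After Robot 3 leaves the rate is 4/15 per hour; the remaining 2/25 takes 3/10 hours.
Total = 3 + 3/10 = 33/10 hours.

33/10 hours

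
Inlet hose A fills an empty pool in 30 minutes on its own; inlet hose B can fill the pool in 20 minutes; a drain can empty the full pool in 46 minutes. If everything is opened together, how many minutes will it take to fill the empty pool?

276/17 minutes

Net rate = 1/30 + 1/20 − 1/46 = (46 + 69 − 30)/1380 = 85/1380 = 17/276 per minute.
Filling time = 1 ÷ (17/276) = 276/17 minutes.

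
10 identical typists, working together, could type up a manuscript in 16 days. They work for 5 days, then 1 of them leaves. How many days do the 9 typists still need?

110/9 days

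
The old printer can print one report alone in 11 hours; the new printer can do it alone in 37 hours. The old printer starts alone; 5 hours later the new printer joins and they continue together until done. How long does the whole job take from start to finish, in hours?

In 5 hours the old printer does 5/11 of the job, leaving 6/11.
The old printer and the new printer together work at 48/407 per hour, so finishing takes 6/11 ÷ 48/407 = 37/8 hours.
Total time = 5 + 37/8 = 77/8 hours.

77/8 hours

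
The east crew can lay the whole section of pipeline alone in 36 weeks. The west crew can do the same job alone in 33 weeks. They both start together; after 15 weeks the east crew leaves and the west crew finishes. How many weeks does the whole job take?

77/4 weeks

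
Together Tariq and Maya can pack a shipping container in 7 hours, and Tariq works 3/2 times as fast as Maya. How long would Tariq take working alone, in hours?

35/3 hours

Let Maya's rate be r; then Tariq's rate is (3/2)r, so together (3/2 + 1)r = (5/2)r = 1/7.
Thus r = 2/35 per hour.
Maya alone: 35/2 hours; Tariq alone: 35/3 hours.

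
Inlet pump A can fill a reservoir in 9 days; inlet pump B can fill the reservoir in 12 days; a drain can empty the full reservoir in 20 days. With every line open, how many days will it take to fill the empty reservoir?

90/13 days

Net rate = 1/9 + 1/12 − 1/20 = (20 + 15 − 9)/180 = 26/180 = 13/90 per day.
Filling time = 1 ÷ (13/90) = 90/13 days.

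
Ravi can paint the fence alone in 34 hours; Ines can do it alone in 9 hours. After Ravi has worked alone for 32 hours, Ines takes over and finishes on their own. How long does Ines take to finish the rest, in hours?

9/17 hours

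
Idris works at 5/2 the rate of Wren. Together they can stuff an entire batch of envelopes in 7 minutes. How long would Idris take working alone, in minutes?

49/5 minutes

Let Wren's rate be r; then Idris's rate is (5/2)r, so together (5/2 + 1)r = (7/2)r = 1/7.
Thus r = 2/49 per minute.
Wren alone: 49/2 minutes; Idris alone: 49/5 minutes.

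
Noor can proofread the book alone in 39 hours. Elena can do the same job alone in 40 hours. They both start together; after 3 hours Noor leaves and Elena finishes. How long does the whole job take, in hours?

In the first 3 hours the combined rate is 79/1560, so 79/520 of the job is done, leaving 441/520.
After Noor leaves the rate is 1/40 per hour; the remaining 441/520 takes 441/13 hours.
Total = 3 + 441/13 = 480/13 hours.

480/13 hours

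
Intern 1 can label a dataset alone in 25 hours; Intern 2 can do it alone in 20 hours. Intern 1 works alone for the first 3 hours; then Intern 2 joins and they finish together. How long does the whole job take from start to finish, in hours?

115/9 hours

In 3 hours Intern 1 does 3/25 of the job, leaving 22/25.
Intern 1 and Intern 2 together work at 9/100 per hour, so finishing takes 22/25 ÷ 9/100 = 88/9 hours.
Total time = 3 + 88/9 = 115/9 hours.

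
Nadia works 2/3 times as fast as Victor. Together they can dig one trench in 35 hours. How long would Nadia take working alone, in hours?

175/2 hours

Let Victor's rate be r; then Nadia's rate is (2/3)r, so together (2/3 + 1)r = (5/3)r = 1/35.
Thus r = 3/175 per hour.
Victor alone: 175/3 hours; Nadia alone: 175/2 hours.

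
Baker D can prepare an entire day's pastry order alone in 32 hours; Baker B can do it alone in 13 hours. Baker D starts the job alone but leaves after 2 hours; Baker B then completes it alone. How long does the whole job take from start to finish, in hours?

227/16 hours

In 2 hours Baker D does 2/32 = 1/16 of the job, leaving 15/16.
Baker B works at 1/13 per hour, so finishing takes 15/16 ÷ 1/13 = 195/16 hours.
Total time = 2 + 195/16 = 227/16 hours.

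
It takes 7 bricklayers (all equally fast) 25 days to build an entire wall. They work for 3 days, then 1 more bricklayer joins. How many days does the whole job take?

89/4 days

One bricklayer does 1/175 of the job per day.
After 3 days with 7 bricklayers, 3/25 is done (22/25 left).
With 8 bricklayers the rate is 8/175, so the rest takes 22/25 ÷ 8/175 = 77/4 days.
Total = 3 + 77/4 = 89/4 days.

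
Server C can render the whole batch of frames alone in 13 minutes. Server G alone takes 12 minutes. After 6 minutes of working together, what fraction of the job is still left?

1/26

Combined rate: 1/13 + 1/12 = (12 + 13)/156 = 25/156 per minute.
In 6 minutes they complete 6·25/156 = 25/26 of the job.
So 1/26 remains.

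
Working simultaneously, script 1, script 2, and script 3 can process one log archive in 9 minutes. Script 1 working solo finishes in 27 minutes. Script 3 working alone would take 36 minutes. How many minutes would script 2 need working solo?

108/5 minutes

Combined rate is 1/9 per minute.
Known contribution: 1/27 + 1/36 = (4 + 3)/108 = 7/108 per minute.
So script 2's rate is 1/9 − 7/108 = 5/108, meaning 108/5 minutes alone.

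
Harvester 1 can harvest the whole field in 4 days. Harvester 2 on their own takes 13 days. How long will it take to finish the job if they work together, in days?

Combined rate: 1/4 + 1/13 = (13 + 4)/52 = 17/52 per day.
Time = 1 ÷ (17/52) = 52/17 days.

52/17 days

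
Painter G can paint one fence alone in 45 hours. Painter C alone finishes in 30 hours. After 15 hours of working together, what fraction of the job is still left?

1/6

Combined rate: 1/45 + 1/30 = (2 + 3)/90 = 5/90 = 1/18 per hour.
In 15 hours they complete 15·1/18 = 5/6 of the job.
So 1/6 remains.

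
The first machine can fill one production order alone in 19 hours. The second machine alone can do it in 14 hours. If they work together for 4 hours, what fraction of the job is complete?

Combined rate: 1/19 + 1/14 = (14 + 19)/266 = 33/266 per hour.
In 4 hours they complete 4·33/266 = 66/133 of the job.

66/133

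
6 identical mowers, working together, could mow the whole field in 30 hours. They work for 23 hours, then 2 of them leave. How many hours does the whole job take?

67/2 hours

One mower does 1/180 of the job per hour.
After 23 hours with 6 mowers, 23/30 is done (7/30 left).
With 4 mowers the rate is 4/180 = 1/45, so the rest takes 7/30 ÷ 1/45 = 21/2 hours.
Total = 23 + 21/2 = 67/2 hours.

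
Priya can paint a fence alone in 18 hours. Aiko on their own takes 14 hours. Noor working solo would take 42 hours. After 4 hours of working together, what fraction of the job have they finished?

38/63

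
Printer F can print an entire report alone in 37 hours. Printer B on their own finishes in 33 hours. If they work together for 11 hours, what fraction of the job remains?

41/111

Combined rate: 1/37 + 1/33 = (33 + 37)/1221 = 70/1221 per hour.
In 11 hours they complete 11·70/1221 = 70/111 of the job.
So 41/111 remains.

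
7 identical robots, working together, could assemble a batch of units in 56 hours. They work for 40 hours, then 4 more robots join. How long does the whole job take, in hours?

One robot does 1/392 of the job per hour.
After 40 hours with 7 robots, 5/7 is done (2/7 left).
With 11 robots the rate is 11/392, so the rest takes 2/7 ÷ 11/392 = 112/11 hours.
Total = 40 + 112/11 = 552/11 hours.

552/11 hours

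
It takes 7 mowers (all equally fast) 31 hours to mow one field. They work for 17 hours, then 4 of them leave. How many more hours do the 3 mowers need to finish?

One mower does 1/217 of the job per hour.
After 17 hours with 7 mowers, 17/31 is done (14/31 left).
With 3 mowers the rate is 3/217, so the rest takes 14/31 ÷ 3/217 = 98/3 hours.

98/3 hours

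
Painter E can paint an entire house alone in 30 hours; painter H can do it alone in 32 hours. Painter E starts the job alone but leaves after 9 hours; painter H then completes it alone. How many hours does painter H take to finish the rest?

In 9 hours painter E does 9/30 = 3/10 of the job, leaving 7/10.
Painter H works at 1/32 per hour, so finishing takes 7/10 ÷ 1/32 = 112/5 hours.

112/5 hours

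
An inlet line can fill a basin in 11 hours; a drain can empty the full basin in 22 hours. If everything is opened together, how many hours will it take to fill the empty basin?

22 hours

Net rate = 1/11 − 1/22 = (2 − 1)/22 = 1/22 per hour.
Filling time = 1 ÷ (1/22) = 22 hours.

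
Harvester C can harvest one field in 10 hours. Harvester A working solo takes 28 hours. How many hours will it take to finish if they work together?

140/19 hours

With two workers the combined time is the product over the sum: 10·28/(10+28) = 280/38 = 140/19 hours.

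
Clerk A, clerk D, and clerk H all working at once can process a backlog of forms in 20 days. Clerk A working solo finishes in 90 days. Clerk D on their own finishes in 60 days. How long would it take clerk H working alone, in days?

45 days

Combined rate is 1/20 per day.
Known contribution: 1/90 + 1/60 = (2 + 3)/180 = 5/180 = 1/36 per day.
So clerk H's rate is 1/20 − 1/36 = 1/45, meaning 45 days alone.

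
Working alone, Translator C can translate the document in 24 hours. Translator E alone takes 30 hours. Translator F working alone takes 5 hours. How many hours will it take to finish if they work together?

40/11 hours

Combined rate: 1/24 + 1/30 + 1/5 = (5 + 4 + 24)/120 = 33/120 = 11/40 per hour.
Time = 1 ÷ (11/40) = 40/11 hours.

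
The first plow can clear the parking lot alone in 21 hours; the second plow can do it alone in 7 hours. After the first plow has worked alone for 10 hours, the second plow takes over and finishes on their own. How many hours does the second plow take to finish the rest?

11/3 hours

In 10 hours the first plow does 10/21 of the job, leaving 11/21.
The second plow works at 1/7 per hour, so finishing takes 11/21 ÷ 1/7 = 11/3 hours.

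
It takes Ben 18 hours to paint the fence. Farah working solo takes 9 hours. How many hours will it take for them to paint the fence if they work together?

Combined rate: 1/18 + 1/9 = (1 + 2)/18 = 3/18 = 1/6 per hour.
Time = 1 ÷ (1/6) = 6 hours.

6 hours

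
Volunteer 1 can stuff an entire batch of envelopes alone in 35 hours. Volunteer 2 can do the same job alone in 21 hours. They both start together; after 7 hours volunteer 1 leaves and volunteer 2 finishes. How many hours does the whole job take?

84/5 hours

In the first 7 hours the combined rate is 8/105, so 8/15 of the job is done, leaving 7/15.
After volunteer 1 leaves the rate is 1/21 per hour; the remaining 7/15 takes 49/5 hours.
Total = 7 + 49/5 = 84/5 hours.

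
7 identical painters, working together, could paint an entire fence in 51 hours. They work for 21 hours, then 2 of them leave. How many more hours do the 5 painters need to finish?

42 hours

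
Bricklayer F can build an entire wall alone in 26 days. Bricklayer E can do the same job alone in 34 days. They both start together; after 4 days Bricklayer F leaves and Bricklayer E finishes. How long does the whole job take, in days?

In the first 4 days the combined rate is 15/221, so 60/221 of the job is done, leaving 161/221.
After Bricklayer F leaves the rate is 1/34 per day; the remaining 161/221 takes 322/13 days.
Total = 4 + 322/13 = 374/13 days.

374/13 days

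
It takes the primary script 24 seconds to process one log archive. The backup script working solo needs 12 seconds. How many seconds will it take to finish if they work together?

8 seconds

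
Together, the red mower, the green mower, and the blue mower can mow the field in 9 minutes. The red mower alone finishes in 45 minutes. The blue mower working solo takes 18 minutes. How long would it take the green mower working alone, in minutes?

30 minutes

Combined rate is 1/9 per minute.
Known contribution: 1/45 + 1/18 = (2 + 5)/90 = 7/90 per minute.
So the green mower's rate is 1/9 − 7/90 = 1/30, meaning 30 minutes alone.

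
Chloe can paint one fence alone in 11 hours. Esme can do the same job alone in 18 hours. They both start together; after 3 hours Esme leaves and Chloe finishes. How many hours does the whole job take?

In the first 3 hours the combined rate is 29/198, so 29/66 of the job is done, leaving 37/66.
After Esme leaves the rate is 1/11 per hour; the remaining 37/66 takes 37/6 hours.
Total = 3 + 37/6 = 55/6 hours.

55/6 hours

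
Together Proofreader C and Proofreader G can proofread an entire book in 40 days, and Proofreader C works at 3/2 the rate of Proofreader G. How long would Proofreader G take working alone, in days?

100 days

Let Proofreader G's rate be r; then Proofreader C's rate is (3/2)r, so together (3/2 + 1)r = (5/2)r = 1/40.
Thus r = 1/100 per day.
Proofreader G alone: 100 days; Proofreader C alone: 200/3 days.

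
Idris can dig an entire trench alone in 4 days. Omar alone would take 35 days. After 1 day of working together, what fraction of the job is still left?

Combined rate: 1/4 + 1/35 = (35 + 4)/140 = 39/140 per day.
In 1 day they complete 1·39/140 = 39/140 of the job.
So 101/140 remains.

101/140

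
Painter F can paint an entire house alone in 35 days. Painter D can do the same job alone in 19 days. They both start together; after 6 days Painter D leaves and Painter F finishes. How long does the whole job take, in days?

In the first 6 days the combined rate is 54/665, so 324/665 of the job is done, leaving 341/665.
After Painter D leaves the rate is 1/35 per day; the remaining 341/665 takes 341/19 days.
Total = 6 + 341/19 = 455/19 days.

455/19 days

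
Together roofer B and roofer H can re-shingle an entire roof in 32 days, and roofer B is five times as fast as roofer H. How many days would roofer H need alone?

Let roofer H's rate be r; then roofer B's rate is 5r, so together (5 + 1)r = 6r = 1/32.
Thus r = 1/192 per day.
Roofer H alone: 192 days; roofer B alone: 192/5 days.

192 days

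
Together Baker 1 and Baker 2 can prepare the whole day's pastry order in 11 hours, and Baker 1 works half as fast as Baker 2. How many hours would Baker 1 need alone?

Let Baker 2's rate be r; then Baker 1's rate is (1/2)r, so together (1/2 + 1)r = (3/2)r = 1/11.
Thus r = 2/33 per hour.
Baker 2 alone: 33/2 hours; Baker 1 alone: 33 hours.

33 hours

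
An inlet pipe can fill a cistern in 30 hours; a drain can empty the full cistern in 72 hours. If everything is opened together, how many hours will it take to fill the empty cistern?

360/7 hours

Net rate = 1/30 − 1/72 = (12 − 5)/360 = 7/360 per hour.
Filling time = 1 ÷ (7/360) = 360/7 hours.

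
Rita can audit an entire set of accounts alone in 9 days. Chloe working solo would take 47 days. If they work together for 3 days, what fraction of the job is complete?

56/141

Combined rate: 1/9 + 1/47 = (47 + 9)/423 = 56/423 per day.
In 3 days they complete 3·56/423 = 56/141 of the job.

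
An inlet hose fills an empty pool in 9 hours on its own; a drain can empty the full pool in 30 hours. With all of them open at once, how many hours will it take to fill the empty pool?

90/7 hours

Net rate = 1/9 − 1/30 = (10 − 3)/90 = 7/90 per hour.
Filling time = 1 ÷ (7/90) = 90/7 hours.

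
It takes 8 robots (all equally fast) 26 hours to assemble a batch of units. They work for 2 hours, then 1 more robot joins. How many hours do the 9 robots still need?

One robot does 1/208 of the job per hour.
After 2 hours with 8 robots, 1/13 is done (12/13 left).
With 9 robots the rate is 9/208, so the rest takes 12/13 ÷ 9/208 = 64/3 hours.

64/3 hours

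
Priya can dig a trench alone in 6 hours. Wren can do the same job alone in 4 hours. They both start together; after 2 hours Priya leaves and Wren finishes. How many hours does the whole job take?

8/3 hours

In the first 2 hours the combined rate is 5/12, so 5/6 of the job is done, leaving 1/6.
After Priya leaves the rate is 1/4 per hour; the remaining 1/6 takes 2/3 hours.
Total = 2 + 2/3 = 8/3 hours.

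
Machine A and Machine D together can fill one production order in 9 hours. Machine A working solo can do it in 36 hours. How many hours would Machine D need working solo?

Combined rate is 1/9 per hour.
Known contribution: 1/36 per hour.
So Machine D's rate is 1/9 − 1/36 = 1/12, meaning 12 hours alone.

12 hours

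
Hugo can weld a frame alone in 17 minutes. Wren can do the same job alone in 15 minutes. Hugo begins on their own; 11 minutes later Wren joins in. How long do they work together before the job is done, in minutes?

45/16 minutes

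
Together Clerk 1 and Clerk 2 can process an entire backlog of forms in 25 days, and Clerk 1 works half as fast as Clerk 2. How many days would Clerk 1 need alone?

Let Clerk 2's rate be r; then Clerk 1's rate is (1/2)r, so together (1/2 + 1)r = (3/2)r = 1/25.
Thus r = 2/75 per day.
Clerk 2 alone: 75/2 days; Clerk 1 alone: 75 days.

75 days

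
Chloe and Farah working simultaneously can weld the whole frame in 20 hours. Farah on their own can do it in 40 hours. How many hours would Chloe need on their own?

Combined rate is 1/20 per hour.
Known contribution: 1/40 per hour.
So Chloe's rate is 1/20 − 1/40 = 1/40, meaning 40 hours alone.

40 hours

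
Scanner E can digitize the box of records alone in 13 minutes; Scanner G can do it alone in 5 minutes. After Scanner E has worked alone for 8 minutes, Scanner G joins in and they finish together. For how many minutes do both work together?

25/18 minutes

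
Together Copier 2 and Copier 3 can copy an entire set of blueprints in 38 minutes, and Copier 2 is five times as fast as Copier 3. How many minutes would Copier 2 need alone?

Let Copier 3's rate be r; then Copier 2's rate is 5r, so together (5 + 1)r = 6r = 1/38.
Thus r = 1/228 per minute.
Copier 3 alone: 228 minutes; Copier 2 alone: 228/5 minutes.

228/5 minutes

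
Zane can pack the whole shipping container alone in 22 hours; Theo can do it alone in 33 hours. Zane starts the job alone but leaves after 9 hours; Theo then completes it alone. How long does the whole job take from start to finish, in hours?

In 9 hours Zane does 9/22 of the job, leaving 13/22.
Theo works at 1/33 per hour, so finishing takes 13/22 ÷ 1/33 = 39/2 hours.
Total time = 9 + 39/2 = 57/2 hours.

57/2 hours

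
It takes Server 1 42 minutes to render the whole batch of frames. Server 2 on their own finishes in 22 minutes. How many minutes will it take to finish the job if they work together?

Combined rate: 1/42 + 1/22 = (11 + 21)/462 = 32/462 = 16/231 per minute.
Time = 1 ÷ (16/231) = 231/16 minutes.

231/16 minutes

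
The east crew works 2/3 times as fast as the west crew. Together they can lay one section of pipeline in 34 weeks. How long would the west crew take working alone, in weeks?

170/3 weeks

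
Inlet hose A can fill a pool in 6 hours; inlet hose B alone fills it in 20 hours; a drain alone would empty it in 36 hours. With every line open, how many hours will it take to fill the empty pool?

90/17 hours

Net rate = 1/6 + 1/20 − 1/36 = (30 + 9 − 5)/180 = 34/180 = 17/90 per hour.
Filling time = 1 ÷ (17/90) = 90/17 hours.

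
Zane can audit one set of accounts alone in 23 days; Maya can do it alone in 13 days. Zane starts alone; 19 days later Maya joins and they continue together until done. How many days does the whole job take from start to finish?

184/9 days

In 19 days Zane does 19/23 of the job, leaving 4/23.
Zane and Maya together work at 36/299 per day, so finishing takes 4/23 ÷ 36/299 = 13/9 days.
Total time = 19 + 13/9 = 184/9 days.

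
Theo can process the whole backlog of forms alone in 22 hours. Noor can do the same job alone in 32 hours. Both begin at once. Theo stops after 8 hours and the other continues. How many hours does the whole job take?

224/11 hours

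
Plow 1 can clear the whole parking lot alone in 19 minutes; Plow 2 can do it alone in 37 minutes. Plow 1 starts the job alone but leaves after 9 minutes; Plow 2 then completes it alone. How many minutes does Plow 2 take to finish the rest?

370/19 minutes

In 9 minutes Plow 1 does 9/19 of the job, leaving 10/19.
Plow 2 works at 1/37 per minute, so finishing takes 10/19 ÷ 1/37 = 370/19 minutes.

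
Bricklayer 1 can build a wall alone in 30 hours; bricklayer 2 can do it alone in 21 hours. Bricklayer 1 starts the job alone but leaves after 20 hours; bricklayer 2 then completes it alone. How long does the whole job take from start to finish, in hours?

27 hours

In 20 hours bricklayer 1 does 20/30 = 2/3 of the job, leaving 1/3.
Bricklayer 2 works at 1/21 per hour, so finishing takes 1/3 ÷ 1/21 = 7 hours.
Total time = 20 + 7 = 27 hours.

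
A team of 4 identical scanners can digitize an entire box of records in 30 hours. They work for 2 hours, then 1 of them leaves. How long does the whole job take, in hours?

One scanner does 1/120 of the job per hour.
After 2 hours with 4 scanners, 1/15 is done (14/15 left).
With 3 scanners the rate is 3/120 = 1/40, so the rest takes 14/15 ÷ 1/40 = 112/3 hours.
Total = 2 + 112/3 = 118/3 hours.

118/3 hours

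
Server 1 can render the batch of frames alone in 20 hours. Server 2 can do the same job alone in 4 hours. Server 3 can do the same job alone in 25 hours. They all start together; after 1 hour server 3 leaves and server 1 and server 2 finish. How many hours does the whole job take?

16/5 hours

In the first 1 hour the combined rate is 17/50, so 17/50 of the job is done, leaving 33/50.
After server 3 leaves the rate is 3/10 per hour; the remaining 33/50 takes 11/5 hours.
Total = 1 + 11/5 = 16/5 hours.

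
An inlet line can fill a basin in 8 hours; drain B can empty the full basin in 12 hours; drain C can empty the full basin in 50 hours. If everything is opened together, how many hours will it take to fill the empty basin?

600/13 hours

Net rate = 1/8 − 1/12 − 1/50 = (75 − 50 − 12)/600 = 13/600 per hour.
Filling time = 1 ÷ (13/600) = 600/13 hours.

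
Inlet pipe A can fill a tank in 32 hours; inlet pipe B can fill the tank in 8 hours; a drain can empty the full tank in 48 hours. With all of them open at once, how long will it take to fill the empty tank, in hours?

Net rate = 1/32 + 1/8 − 1/48 = (3 + 12 − 2)/96 = 13/96 per hour.
Filling time = 1 ÷ (13/96) = 96/13 hours.

96/13 hours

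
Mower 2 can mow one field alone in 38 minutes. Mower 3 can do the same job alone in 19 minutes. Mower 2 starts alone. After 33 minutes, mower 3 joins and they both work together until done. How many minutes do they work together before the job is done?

5/3 minutes

In the first 33 minutes mower 2 alone does 33/38 of the job, leaving 5/38.
Once everyone is working, combined rate: 1/38 + 1/19 = (1 + 2)/38 = 3/38 per minute.
Remaining 5/38 at 3/38 per minute takes 5/3 minutes.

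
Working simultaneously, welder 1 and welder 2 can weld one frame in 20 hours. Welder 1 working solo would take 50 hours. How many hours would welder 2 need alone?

Combined rate is 1/20 per hour.
Known contribution: 1/50 per hour.
So welder 2's rate is 1/20 − 1/50 = 3/100, meaning 100/3 hours alone.

100/3 hours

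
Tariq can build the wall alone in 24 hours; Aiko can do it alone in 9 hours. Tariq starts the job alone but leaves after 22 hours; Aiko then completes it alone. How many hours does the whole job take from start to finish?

In 22 hours Tariq does 22/24 = 11/12 of the job, leaving 1/12.
Aiko works at 1/9 per hour, so finishing takes 1/12 ÷ 1/9 = 3/4 hours.
Total time = 22 + 3/4 = 91/4 hours.

91/4 hours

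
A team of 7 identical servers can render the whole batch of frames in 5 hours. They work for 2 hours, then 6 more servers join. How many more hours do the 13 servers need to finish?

One server does 1/35 of the job per hour.
After 2 hours with 7 servers, 2/5 is done (3/5 left).
With 13 servers the rate is 13/35, so the rest takes 3/5 ÷ 13/35 = 21/13 hours.

21/13 hours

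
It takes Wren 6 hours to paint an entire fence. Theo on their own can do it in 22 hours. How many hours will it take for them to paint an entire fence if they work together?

With two workers the combined time is the product over the sum: 6·22/(6+22) = 132/28 = 33/7 hours.

33/7 hours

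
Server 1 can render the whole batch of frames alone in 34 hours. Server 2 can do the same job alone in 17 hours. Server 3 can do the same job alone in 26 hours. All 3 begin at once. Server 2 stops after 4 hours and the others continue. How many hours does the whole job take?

In the first 4 hours the combined rate is 28/221, so 112/221 of the job is done, leaving 109/221.
After server 2 leaves the rate is 15/221 per hour; the remaining 109/221 takes 109/15 hours.
Total = 4 + 109/15 = 169/15 hours.

169/15 hours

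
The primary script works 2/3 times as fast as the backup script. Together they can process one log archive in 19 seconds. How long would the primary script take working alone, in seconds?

95/2 seconds

Let the backup script's rate be r; then the primary script's rate is (2/3)r, so together (2/3 + 1)r = (5/3)r = 1/19.
Thus r = 3/95 per second.
The backup script alone: 95/3 seconds; the primary script alone: 95/2 seconds.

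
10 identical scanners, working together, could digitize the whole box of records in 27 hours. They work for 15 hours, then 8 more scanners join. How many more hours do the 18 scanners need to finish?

One scanner does 1/270 of the job per hour.
After 15 hours with 10 scanners, 5/9 is done (4/9 left).
With 18 scanners the rate is 18/270 = 1/15, so the rest takes 4/9 ÷ 1/15 = 20/3 hours.

20/3 hours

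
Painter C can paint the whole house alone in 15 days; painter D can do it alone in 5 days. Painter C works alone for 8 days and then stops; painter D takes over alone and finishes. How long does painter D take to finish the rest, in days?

7/3 days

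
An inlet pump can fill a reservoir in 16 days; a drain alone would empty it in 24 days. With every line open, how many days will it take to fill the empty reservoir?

Net rate = 1/16 − 1/24 = (3 − 2)/48 = 1/48 per day.
Filling time = 1 ÷ (1/48) = 48 days.

48 days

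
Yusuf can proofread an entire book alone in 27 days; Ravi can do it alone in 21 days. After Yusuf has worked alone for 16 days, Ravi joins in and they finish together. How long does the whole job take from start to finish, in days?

333/16 days

In 16 days Yusuf does 16/27 of the job, leaving 11/27.
Yusuf and Ravi together work at 16/189 per day, so finishing takes 11/27 ÷ 16/189 = 77/16 days.
Total time = 16 + 77/16 = 333/16 days.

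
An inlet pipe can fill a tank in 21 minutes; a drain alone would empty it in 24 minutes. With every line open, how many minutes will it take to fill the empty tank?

Net rate = 1/21 − 1/24 = (8 − 7)/168 = 1/168 per minute.
Filling time = 1 ÷ (1/168) = 168 minutes.

168 minutes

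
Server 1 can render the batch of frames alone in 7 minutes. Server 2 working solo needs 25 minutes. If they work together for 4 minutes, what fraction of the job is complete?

128/175

Combined rate: 1/7 + 1/25 = (25 + 7)/175 = 32/175 per minute.
In 4 minutes they complete 4·32/175 = 128/175 of the job.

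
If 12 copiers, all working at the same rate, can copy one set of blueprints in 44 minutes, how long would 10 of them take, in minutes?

Total work is 12·44 = 528 copier-minutes.
With 10 copiers: 528/10 = 264/5 minutes.

264/5 minutes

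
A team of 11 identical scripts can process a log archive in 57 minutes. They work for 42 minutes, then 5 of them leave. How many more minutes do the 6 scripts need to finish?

One script does 1/627 of the job per minute.
After 42 minutes with 11 scripts, 14/19 is done (5/19 left).
With 6 scripts the rate is 6/627 = 2/209, so the rest takes 5/19 ÷ 2/209 = 55/2 minutes.

55/2 minutes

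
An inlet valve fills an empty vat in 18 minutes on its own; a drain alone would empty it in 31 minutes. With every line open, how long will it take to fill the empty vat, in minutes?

Net rate = 1/18 − 1/31 = (31 − 18)/558 = 13/558 per minute.
Filling time = 1 ÷ (13/558) = 558/13 minutes.

558/13 minutes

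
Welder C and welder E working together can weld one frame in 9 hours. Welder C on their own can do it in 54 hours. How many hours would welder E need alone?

Combined rate is 1/9 per hour.
Known contribution: 1/54 per hour.
So welder E's rate is 1/9 − 1/54 = 5/54, meaning 54/5 hours alone.

54/5 hours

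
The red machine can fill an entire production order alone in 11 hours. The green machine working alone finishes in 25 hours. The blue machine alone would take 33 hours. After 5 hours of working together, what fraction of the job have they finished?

133/165

Combined rate: 1/11 + 1/25 + 1/33 = (75 + 33 + 25)/825 = 133/825 per hour.
In 5 hours they complete 5·133/825 = 133/165 of the job.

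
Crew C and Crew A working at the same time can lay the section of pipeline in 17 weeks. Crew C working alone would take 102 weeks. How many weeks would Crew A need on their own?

102/5 weeks

Combined rate is 1/17 per week.
Known contribution: 1/102 per week.
So Crew A's rate is 1/17 − 1/102 = 5/102, meaning 102/5 weeks alone.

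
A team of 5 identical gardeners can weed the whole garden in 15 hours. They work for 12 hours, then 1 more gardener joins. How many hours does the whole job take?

29/2 hours

One gardener does 1/75 of the job per hour.
After 12 hours with 5 gardeners, 4/5 is done (1/5 left).
With 6 gardeners the rate is 6/75 = 2/25, so the rest takes 1/5 ÷ 2/25 = 5/2 hours.
Total = 12 + 5/2 = 29/2 hours.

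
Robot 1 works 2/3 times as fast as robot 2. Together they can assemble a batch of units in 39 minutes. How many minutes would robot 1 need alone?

195/2 minutes

Let robot 2's rate be r; then robot 1's rate is (2/3)r, so together (2/3 + 1)r = (5/3)r = 1/39.
Thus r = 1/65 per minute.
Robot 2 alone: 65 minutes; robot 1 alone: 195/2 minutes.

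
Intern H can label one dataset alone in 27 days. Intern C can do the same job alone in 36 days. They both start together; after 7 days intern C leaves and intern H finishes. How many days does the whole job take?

87/4 days

In the first 7 days the combined rate is 7/108, so 49/108 of the job is done, leaving 59/108.
After intern C leaves the rate is 1/27 per day; the remaining 59/108 takes 59/4 days.
Total = 7 + 59/4 = 87/4 days.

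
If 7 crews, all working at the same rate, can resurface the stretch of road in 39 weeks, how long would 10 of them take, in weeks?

273/10 weeks

Total work is 7·39 = 273 crew-weeks.
With 10 crews: 273/10 weeks.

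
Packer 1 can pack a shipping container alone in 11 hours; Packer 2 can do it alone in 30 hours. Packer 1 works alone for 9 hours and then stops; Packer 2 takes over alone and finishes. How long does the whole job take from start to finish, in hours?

In 9 hours Packer 1 does 9/11 of the job, leaving 2/11.
Packer 2 works at 1/30 per hour, so finishing takes 2/11 ÷ 1/30 = 60/11 hours.
Total time = 9 + 60/11 = 159/11 hours.

159/11 hours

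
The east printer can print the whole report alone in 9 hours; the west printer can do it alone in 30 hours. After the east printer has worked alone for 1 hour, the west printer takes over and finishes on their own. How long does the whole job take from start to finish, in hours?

In 1 hour the east printer does 1/9 of the job, leaving 8/9.
The west printer works at 1/30 per hour, so finishing takes 8/9 ÷ 1/30 = 80/3 hours.
Total time = 1 + 80/3 = 83/3 hours.

83/3 hours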